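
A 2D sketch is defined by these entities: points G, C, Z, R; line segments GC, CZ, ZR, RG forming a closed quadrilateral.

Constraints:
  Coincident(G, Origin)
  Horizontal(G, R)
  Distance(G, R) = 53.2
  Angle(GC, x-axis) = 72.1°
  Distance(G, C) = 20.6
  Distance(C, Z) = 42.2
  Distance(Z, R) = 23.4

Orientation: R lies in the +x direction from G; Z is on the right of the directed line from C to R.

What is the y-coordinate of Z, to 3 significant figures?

-12.7

G is at the origin; G and R share the same y with |GR| = 53.2 and R in +x, so R = (53.2, 0). GC runs at 72.1° with |GC| = 20.6, so C = (6.33, 19.6). Z is determined by |CZ| = 42.2 and |ZR| = 23.4 together: it lies at the intersection of circle(C, 42.2) and circle(R, 23.4). With |CR| = 50.8, the foot of the radical line on CR is 37.5 from C and the perpendicular offset is √(42.2² − 37.5²) = 19.3. Taking the right-of-CR solution: Z = (33.5, -12.7).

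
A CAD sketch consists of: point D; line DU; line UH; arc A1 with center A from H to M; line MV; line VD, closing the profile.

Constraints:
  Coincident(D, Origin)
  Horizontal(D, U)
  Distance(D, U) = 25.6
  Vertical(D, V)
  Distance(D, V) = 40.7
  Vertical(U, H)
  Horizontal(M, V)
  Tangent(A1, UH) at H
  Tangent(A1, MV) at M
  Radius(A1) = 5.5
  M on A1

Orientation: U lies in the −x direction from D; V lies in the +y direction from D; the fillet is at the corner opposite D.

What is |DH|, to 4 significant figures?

43.52

D is at the origin; D and U share the same y with |DU| = 25.6 and U on the −x side, so U = (-25.60, 0.000). DV is vertical with |DV| = 40.7 and V on the +y side, so V = (0.000, 40.70). The virtual corner opposite D is at (-25.60, 40.70). Since A1 is tangent to UH there, AH ⟂ UH and the tangent condition forces AM to be normal to MV, with radius 5.5, so the center A sits 5.5 in from both sides at A = (-20.10, 35.20). That places the tangent points at H = (-25.60, 35.20) on UH and M = (-20.10, 40.70) on MV. Then |DH| = |H − D| = 43.52.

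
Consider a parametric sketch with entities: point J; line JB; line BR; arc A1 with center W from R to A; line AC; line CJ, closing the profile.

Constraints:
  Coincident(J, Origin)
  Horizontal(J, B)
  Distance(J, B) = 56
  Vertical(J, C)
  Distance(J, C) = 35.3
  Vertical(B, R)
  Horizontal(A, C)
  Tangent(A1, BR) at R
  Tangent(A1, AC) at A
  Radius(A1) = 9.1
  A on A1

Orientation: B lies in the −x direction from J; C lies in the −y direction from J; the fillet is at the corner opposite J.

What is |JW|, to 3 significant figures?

53.7

JC is vertical with |JC| = 35.3 and C on the −y side, so C = (0.00, -35.3). The virtual corner opposite J is at (-56.0, -35.3). A1 meets BR tangentially, so WR is at right angles to BR and since A1 is tangent to AC there, WA ⟂ AC, with radius 9.1, so the center W sits 9.1 in from both sides at W = (-46.9, -26.2). Then |JW| = |W − J| = 53.7.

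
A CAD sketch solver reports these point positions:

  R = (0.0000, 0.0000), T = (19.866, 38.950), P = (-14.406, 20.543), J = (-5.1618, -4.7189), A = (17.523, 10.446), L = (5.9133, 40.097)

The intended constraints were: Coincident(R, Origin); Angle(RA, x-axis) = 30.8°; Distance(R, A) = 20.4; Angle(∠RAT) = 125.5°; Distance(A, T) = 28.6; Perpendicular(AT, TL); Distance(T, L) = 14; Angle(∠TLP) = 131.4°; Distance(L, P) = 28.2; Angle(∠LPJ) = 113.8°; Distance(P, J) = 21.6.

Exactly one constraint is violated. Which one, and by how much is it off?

Distance(P, J) = 21.6 — off by 5.30.

R = (0.00, 0.00) ✓; RA at 30.80° ✓; |RA| = 20.40 ✓; ∠RAT = 125.5° ✓; |AT| = 28.60 ✓; ∠(AT, TL) = 90.00° ✓; |TL| = 14.00 ✓; ∠TLP = 131.4° ✓; |LP| = 28.20 ✓; ∠LPJ = 113.8° ✓; |PJ| = 26.90 ✗.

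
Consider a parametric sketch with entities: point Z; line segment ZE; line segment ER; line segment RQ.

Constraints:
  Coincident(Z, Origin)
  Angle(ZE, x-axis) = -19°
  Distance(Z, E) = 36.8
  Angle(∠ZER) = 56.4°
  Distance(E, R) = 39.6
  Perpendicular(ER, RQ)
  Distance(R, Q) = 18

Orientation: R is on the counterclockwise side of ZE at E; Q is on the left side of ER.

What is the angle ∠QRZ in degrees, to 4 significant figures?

32.11°

Z is at the origin; ZE runs at -19.0° with length 36.8, so E = 36.8·(cos -19.0°, sin -19.0°) = (34.80, -11.98). ∠ZER = 56.4°, so ER runs at -19.0° + (180° − 56.4°) = 104.6° from the x-axis; with |ER| = 39.6, R = E + 39.6·(cos 104.6°, sin 104.6°) = (24.81, 26.34). ER ⟂ RQ; with |RQ| = 18.0 on the left of ER, Q = R + 18.0·(-0.9677, -0.2521) = (7.394, 21.80). Then cos ∠QRZ = RQ·RZ / (|RQ||RZ|), giving 32.11°.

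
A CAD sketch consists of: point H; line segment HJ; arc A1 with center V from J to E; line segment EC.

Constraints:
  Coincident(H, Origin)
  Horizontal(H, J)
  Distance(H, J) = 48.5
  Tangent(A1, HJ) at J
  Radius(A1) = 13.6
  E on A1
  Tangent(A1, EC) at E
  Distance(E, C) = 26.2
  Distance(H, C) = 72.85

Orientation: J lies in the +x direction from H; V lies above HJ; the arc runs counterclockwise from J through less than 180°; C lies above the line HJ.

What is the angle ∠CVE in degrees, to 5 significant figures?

62.567°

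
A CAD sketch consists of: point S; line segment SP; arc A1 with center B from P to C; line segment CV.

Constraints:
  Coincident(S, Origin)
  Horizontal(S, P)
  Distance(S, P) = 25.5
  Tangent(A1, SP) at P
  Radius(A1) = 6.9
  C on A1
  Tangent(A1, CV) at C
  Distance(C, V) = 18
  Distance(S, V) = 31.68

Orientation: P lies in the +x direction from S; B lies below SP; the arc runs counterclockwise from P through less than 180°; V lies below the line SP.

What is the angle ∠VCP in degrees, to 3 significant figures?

134°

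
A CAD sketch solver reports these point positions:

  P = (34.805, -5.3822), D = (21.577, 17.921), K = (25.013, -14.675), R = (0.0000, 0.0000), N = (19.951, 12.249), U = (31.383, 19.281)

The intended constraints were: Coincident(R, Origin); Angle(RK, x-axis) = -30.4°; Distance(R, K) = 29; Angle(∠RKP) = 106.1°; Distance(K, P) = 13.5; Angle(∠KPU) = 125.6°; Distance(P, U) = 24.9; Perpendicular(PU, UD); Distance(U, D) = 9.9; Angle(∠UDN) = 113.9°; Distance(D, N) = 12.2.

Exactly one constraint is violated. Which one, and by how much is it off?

Distance(D, N) = 12.2 — off by 6.30.

R = (0.00, 0.00) ✓; RK at -30.40° ✓; |RK| = 29.00 ✓; ∠RKP = 106.1° ✓; |KP| = 13.50 ✓; ∠KPU = 125.6° ✓; |PU| = 24.90 ✓; ∠(PU, UD) = 90.00° ✓; |UD| = 9.900 ✓; ∠UDN = 113.9° ✓; |DN| = 5.900 ✗.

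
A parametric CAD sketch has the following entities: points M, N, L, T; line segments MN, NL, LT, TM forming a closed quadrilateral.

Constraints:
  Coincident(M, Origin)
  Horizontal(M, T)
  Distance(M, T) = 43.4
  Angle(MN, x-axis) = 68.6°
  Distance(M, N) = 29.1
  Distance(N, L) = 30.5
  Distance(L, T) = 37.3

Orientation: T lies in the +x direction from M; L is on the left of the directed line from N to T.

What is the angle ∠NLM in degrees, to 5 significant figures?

24.115°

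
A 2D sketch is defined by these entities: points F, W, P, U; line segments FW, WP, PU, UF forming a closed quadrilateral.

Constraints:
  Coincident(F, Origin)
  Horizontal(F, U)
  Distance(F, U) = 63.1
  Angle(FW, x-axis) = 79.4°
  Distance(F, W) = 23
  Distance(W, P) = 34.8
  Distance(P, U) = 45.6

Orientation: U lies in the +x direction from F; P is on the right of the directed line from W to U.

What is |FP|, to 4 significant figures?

20.58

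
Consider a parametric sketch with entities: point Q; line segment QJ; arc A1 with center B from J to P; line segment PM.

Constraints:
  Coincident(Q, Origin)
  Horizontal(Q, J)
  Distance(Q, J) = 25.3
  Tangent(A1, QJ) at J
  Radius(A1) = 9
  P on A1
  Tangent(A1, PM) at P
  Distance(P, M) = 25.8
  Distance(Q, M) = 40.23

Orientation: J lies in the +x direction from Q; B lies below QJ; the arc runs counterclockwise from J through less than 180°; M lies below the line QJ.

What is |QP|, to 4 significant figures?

19.09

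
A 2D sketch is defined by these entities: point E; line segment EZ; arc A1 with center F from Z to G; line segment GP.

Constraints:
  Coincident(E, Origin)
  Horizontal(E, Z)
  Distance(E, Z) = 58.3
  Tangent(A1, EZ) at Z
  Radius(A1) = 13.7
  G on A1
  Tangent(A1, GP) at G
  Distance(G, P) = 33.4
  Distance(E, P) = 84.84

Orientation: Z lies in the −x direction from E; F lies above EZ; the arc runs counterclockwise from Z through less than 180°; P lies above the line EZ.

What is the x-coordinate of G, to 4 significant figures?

-48.01

E is at the origin; EZ is horizontal with |EZ| = 58.3 and Z on the −x side, so Z = (-58.30, 0.000). A1 meets EZ tangentially, so FZ is at right angles to EZ, so F = Z + (0, 13.7) = (-58.30, 13.70). Since FG ⟂ GP (tangency), |FP| = √(13.7² + 33.4²) = 36.10 regardless of where G sits on A1. So P lies on both circle(E, 84.84) and circle(F, 36.10); the above-EZ intersection is P = (-70.07, 47.83). G is the foot of the tangent from P: G = (-48.01, 22.75).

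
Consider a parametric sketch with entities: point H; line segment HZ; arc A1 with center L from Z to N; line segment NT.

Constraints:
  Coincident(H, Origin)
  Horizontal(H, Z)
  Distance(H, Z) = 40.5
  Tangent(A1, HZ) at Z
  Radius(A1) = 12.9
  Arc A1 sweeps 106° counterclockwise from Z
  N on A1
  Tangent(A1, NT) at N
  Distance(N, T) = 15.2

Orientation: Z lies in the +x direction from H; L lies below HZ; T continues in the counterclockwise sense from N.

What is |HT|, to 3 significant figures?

44.8

On A1, Z sits at bearing 90° from L; a 106° counterclockwise sweep puts N at bearing 196°, so N = L + 12.9·(cos 196°, sin 196°) = (28.1, -16.5). A1 meets NT tangentially, so LN is at right angles to NT, so NT runs along (−sin 196°, cos 196°); with |NT| = 15.2, T = (32.3, -31.1). Then |HT| = |T − H| = 44.8.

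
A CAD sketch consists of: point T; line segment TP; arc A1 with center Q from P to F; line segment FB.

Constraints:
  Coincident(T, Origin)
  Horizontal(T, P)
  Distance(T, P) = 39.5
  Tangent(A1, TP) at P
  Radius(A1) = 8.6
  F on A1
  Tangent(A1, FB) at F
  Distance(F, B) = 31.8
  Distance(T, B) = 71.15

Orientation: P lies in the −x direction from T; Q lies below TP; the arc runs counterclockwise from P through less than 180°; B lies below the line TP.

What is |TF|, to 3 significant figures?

46.8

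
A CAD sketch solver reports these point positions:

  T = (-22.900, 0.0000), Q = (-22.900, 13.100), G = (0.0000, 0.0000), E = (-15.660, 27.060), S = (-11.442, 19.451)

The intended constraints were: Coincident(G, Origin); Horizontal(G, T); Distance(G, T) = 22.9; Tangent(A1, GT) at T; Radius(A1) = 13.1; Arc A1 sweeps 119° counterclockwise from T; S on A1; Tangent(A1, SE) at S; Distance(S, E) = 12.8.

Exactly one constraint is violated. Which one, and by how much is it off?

Distance(S, E) = 12.8 — off by 4.10.

G = (0.00, 0.00) ✓; G.y = 0.00, T.y = 0.00 ✓; |GT| = 22.90 ✓; ∠(QT, TG) = 90.00° ✓; |QT| = 13.10 ✓; bearing(Q→S) − bearing(Q→T) = 119.0° ✓; |QS| = 13.10 ✓; ∠(QS, SE) = 90.00° ✓; |SE| = 8.700 ✗.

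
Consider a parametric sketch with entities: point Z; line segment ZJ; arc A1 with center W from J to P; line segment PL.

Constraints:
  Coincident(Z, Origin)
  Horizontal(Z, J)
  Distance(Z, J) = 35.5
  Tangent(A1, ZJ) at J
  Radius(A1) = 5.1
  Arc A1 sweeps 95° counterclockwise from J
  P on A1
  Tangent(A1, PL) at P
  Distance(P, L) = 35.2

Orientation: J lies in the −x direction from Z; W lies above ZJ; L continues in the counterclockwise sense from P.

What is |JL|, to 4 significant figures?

40.66

Z is at the origin; ZJ is horizontal with |ZJ| = 35.5 and J on the −x side, so J = (-35.50, 0.000). A1 meets ZJ tangentially, so WJ is at right angles to ZJ, so W = J + (0, 5.1) = (-35.50, 5.100). On A1, J sits at bearing -90° from W; a 95° counterclockwise sweep puts P at bearing 5°, so P = W + 5.1·(cos 5°, sin 5°) = (-30.42, 5.544). The tangent condition forces WP to be normal to PL, so PL runs along (−sin 5°, cos 5°); with |PL| = 35.2, L = (-33.49, 40.61). Then |JL| = |L − J| = 40.66.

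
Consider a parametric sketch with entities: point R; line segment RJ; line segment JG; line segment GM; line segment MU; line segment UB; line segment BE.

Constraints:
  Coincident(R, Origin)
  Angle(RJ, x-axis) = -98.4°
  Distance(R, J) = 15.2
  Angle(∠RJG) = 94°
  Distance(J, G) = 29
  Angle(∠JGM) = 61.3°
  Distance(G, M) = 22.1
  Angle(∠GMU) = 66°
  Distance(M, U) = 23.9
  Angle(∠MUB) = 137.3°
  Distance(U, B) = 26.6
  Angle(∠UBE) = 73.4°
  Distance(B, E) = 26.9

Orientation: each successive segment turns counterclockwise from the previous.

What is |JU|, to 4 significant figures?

3.922

R is at the origin; RJ runs at -98.4° with length 15.2, so J = (-2.220, -15.04). ∠RJG = 94.0° gives JG at -12.40° from the x-axis; with |JG| = 29.0, G = (26.10, -21.26). ∠JGM = 61.3° gives GM at 106.3° from the x-axis; with |GM| = 22.1, M = (19.90, -0.05257). ∠GMU = 66.0° gives MU at -139.7° from the x-axis; with |MU| = 23.9, U = (1.673, -15.51). Then |JU| = |U − J| = 3.922.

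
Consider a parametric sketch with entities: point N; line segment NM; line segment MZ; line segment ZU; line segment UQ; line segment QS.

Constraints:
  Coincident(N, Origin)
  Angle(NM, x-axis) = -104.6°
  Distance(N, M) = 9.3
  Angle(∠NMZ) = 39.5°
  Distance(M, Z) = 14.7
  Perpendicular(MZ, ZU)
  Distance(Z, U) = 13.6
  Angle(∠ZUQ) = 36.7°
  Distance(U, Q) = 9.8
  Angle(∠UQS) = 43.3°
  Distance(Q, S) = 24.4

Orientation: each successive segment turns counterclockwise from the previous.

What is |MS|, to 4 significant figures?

34.35

N is at the origin; NM runs at -104.6° with length 9.3, so M = (-2.344, -9.000). ∠NMZ = 39.5° gives MZ at 35.90° from the x-axis; with |MZ| = 14.7, Z = (9.563, -0.3800). MZ is perpendicular to ZU, so ZU runs at 125.9°; with |ZU| = 13.6, U = (1.589, 10.64). ∠ZUQ = 36.7° gives UQ at -90.80° from the x-axis; with |UQ| = 9.8, Q = (1.452, 0.8375). ∠UQS = 43.3° gives QS at 45.90° from the x-axis; with |QS| = 24.4, S = (18.43, 18.36). Then |MS| = |S − M| = 34.35.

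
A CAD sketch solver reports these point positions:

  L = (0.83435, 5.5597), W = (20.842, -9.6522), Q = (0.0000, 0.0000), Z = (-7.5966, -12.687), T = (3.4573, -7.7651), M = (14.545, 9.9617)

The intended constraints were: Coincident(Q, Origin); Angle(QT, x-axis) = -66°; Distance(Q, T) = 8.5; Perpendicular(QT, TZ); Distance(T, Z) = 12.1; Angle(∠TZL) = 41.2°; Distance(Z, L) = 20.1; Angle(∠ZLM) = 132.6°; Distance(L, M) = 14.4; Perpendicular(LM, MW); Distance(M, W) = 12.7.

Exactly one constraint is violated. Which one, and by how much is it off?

Distance(M, W) = 12.7 — off by 7.90.

Q = (0.00, 0.00) ✓; QT at -66.00° ✓; |QT| = 8.500 ✓; ∠(QT, TZ) = 90.00° ✓; |TZ| = 12.10 ✓; ∠TZL = 41.20° ✓; |ZL| = 20.10 ✓; ∠ZLM = 132.6° ✓; |LM| = 14.40 ✓; ∠(LM, MW) = 90.00° ✓; |MW| = 20.60 ✗.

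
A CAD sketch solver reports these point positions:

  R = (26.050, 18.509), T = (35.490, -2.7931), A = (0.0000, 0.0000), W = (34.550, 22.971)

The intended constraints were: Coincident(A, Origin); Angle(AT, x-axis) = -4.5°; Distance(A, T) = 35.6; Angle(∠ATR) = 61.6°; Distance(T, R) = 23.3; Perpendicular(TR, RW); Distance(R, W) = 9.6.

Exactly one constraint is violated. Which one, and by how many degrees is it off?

Perpendicular(TR, RW) — off by 3.80°.

A = (0.00, 0.00) ✓; AT at -4.500° ✓; |AT| = 35.60 ✓; ∠ATR = 61.60° ✓; |TR| = 23.30 ✓; ∠(TR, RW) = 86.20° ✗; |RW| = 9.600 ✓.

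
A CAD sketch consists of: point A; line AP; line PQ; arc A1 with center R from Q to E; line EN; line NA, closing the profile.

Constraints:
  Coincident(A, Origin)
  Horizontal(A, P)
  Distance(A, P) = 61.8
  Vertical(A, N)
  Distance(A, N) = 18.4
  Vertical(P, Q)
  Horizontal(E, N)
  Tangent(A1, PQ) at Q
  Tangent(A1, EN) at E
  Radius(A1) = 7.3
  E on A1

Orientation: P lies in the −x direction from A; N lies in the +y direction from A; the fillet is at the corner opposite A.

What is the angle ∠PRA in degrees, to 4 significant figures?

111.8°

AN is vertical with |AN| = 18.4 and N on the +y side, so N = (0.000, 18.40). The virtual corner opposite A is at (-61.80, 18.40). Since A1 is tangent to PQ there, RQ ⟂ PQ and since A1 is tangent to EN there, RE ⟂ EN, with radius 7.3, so the center R sits 7.3 in from both sides at R = (-54.50, 11.10). Then cos ∠PRA = RP·RA / (|RP||RA|), giving 111.8°.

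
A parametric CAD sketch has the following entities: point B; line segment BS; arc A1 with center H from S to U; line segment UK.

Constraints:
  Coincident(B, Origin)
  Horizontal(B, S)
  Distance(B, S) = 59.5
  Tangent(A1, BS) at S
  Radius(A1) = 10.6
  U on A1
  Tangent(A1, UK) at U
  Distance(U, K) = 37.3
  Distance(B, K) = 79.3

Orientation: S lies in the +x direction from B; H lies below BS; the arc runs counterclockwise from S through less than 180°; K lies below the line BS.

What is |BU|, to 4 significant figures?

51.51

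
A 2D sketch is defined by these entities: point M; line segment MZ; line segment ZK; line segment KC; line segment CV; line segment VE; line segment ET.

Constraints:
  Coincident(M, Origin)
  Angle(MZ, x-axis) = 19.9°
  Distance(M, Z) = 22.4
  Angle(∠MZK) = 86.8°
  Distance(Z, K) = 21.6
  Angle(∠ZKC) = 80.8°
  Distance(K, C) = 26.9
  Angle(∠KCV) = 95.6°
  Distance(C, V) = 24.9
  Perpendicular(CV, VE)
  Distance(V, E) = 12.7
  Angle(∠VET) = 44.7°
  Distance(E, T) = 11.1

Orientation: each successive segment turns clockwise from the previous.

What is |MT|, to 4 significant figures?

1.828

CV ⟂ VE, so VE runs at 13.10°; with |VE| = 12.7, E = (7.325, 10.55). ∠VET = 44.7° gives ET at -122.2° from the x-axis; with |ET| = 11.1, T = (1.411, 1.162). Then |MT| = |T − M| = 1.828.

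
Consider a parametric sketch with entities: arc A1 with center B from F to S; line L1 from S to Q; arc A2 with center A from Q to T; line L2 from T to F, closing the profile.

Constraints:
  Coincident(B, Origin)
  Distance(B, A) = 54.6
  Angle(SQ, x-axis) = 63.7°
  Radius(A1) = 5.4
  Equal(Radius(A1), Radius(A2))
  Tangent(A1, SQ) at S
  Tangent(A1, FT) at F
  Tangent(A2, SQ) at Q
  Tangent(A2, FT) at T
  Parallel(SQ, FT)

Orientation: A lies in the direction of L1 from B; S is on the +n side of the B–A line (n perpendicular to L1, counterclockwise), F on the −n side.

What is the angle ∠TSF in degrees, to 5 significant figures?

78.811°

The slot axis is L1's direction at 63.7°, so u = (cos 63.7°, sin 63.7°) = (0.44307, 0.89649) and n = (−sin 63.7°, cos 63.7°) = (-0.89649, 0.44307). B is at the origin and A lies 54.6 along u from B, so A = 54.6·u = (24.192, 48.948). Tangency of A1 to both parallel lines with radius 5.4 puts S and F at B ± 5.4·n: S = (-4.8410, 2.3926), F = (4.8410, -2.3926). Equal radii place Q and T the same way about A: Q = A + 5.4·n = (19.351, 51.341), T = A − 5.4·n = (29.033, 46.556). Then cos ∠TSF = ST·SF / (|ST||SF|), giving 78.811°.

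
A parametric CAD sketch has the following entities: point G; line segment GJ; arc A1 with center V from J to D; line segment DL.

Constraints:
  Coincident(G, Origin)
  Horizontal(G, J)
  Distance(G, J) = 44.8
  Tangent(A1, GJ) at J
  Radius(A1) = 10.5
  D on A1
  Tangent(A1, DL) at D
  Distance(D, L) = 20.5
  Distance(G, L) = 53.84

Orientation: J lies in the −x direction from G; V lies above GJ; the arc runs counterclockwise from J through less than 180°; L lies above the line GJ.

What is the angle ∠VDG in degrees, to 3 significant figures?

137°

Checks: |GJ| = 44.80 ✓; |VD| = 10.50 ✓; ∠(VD, DL) = 90.00° ✓; |DL| = 20.50 ✓; |GL| = 53.84 ✓.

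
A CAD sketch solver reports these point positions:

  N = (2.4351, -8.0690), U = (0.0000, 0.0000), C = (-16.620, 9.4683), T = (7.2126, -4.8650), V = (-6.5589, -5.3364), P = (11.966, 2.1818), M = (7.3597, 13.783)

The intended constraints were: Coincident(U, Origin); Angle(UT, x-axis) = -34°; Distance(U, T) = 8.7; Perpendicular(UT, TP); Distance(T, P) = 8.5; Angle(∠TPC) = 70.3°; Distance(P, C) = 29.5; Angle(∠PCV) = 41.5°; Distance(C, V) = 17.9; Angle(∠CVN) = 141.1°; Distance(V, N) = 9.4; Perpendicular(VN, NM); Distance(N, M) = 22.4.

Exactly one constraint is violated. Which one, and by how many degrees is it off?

Perpendicular(VN, NM) — off by 4.20°.

U = (0.00, 0.00) ✓; UT at -34.00° ✓; |UT| = 8.700 ✓; ∠(UT, TP) = 90.00° ✓; |TP| = 8.500 ✓; ∠TPC = 70.30° ✓; |PC| = 29.50 ✓; ∠PCV = 41.50° ✓; |CV| = 17.90 ✓; ∠CVN = 141.1° ✓; |VN| = 9.400 ✓; ∠(VN, NM) = 94.20° ✗; |NM| = 22.40 ✓.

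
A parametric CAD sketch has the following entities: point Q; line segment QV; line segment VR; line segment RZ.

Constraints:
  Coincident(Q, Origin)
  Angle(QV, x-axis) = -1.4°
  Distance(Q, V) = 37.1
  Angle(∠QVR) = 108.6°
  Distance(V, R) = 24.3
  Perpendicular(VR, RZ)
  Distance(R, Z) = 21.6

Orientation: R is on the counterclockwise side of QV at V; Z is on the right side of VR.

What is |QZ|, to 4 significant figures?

67.29

∠QVR = 108.6°, so VR runs at -1.4° + (180° − 108.6°) = 70.00° from the x-axis; with |VR| = 24.3, R = V + 24.3·(cos 70.00°, sin 70.00°) = (45.40, 21.93). The perpendicularity gives RZ at right angles to VR; with |RZ| = 21.6 on the right of VR, Z = R + 21.6·(0.9397, -0.3420) = (65.70, 14.54). Then |QZ| = |Z − Q| = 67.29.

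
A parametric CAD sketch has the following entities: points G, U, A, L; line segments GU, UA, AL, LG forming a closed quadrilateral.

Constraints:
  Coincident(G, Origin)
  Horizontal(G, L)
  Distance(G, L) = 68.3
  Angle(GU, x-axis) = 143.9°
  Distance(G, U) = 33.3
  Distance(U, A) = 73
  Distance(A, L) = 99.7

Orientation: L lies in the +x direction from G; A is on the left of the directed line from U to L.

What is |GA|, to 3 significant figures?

82.6

G is at the origin; G and L share the same y with |GL| = 68.3 and L in +x, so L = (68.3, 0). GU runs at 143.9° with |GU| = 33.3, so U = (-26.9, 19.6). A is determined by |UA| = 73.0 and |AL| = 99.7 together: it lies at the intersection of circle(U, 73.0) and circle(L, 99.7). With |UL| = 97.2, the foot of the radical line on UL is 24.9 from U and the perpendicular offset is √(73.0² − 24.9²) = 68.6. Taking the left-of-UL solution: A = (11.3, 81.8).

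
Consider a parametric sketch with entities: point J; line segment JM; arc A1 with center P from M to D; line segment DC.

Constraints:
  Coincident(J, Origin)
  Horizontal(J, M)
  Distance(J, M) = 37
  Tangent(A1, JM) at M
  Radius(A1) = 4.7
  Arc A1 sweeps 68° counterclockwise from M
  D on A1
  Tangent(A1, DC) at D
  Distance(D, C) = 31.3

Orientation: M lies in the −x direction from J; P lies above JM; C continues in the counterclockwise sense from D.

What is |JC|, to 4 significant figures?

38.20

J is at the origin; J and M share the same y with |JM| = 37.0 and M on the −x side, so M = (-37.00, 0.000). Since A1 is tangent to JM there, PM ⟂ JM, so P = M + (0, 4.7) = (-37.00, 4.700). On A1, M sits at bearing -90° from P; a 68° counterclockwise sweep puts D at bearing -22°, so D = P + 4.7·(cos -22°, sin -22°) = (-32.64, 2.939). A1 meets DC tangentially, so PD is at right angles to DC, so DC runs along (−sin -22°, cos -22°); with |DC| = 31.3, C = (-20.92, 31.96). Then |JC| = |C − J| = 38.20.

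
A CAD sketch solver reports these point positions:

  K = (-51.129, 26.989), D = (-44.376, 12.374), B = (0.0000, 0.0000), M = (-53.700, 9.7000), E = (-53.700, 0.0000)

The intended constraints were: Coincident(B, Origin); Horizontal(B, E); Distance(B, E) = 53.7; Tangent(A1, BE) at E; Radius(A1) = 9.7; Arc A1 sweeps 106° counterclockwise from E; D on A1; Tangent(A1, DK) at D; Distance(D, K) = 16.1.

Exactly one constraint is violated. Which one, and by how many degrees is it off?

Tangent(A1, DK) at D — off by 8.80°.

B = (0.00, 0.00) ✓; B.y = 0.00, E.y = 0.00 ✓; |BE| = 53.70 ✓; ∠(ME, EB) = 90.00° ✓; |ME| = 9.700 ✓; bearing(M→D) − bearing(M→E) = 106.0° ✓; |MD| = 9.700 ✓; ∠(MD, DK) = 81.20° ✗; |DK| = 16.10 ✓.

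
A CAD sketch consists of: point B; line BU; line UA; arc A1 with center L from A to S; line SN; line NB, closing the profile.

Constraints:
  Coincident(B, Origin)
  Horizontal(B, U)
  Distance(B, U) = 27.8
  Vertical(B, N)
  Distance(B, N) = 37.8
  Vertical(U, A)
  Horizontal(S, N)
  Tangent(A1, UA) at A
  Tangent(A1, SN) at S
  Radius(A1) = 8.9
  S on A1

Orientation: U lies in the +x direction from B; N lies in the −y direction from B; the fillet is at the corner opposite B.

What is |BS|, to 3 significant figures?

42.3

The virtual corner opposite B is at (27.8, -37.8). Tangency of A1 to UA means the radius LA is perpendicular to UA and since A1 is tangent to SN there, LS ⟂ SN, with radius 8.9, so the center L sits 8.9 in from both sides at L = (18.9, -28.9). That places the tangent points at A = (27.8, -28.9) on UA and S = (18.9, -37.8) on SN. Then |BS| = |S − B| = 42.3.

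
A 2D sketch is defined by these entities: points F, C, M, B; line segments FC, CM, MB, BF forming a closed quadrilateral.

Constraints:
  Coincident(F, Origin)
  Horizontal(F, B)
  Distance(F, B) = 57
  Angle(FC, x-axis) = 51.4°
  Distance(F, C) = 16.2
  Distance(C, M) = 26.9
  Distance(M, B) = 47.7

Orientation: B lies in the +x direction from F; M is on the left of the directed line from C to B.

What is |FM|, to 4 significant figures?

43.05

Checks: |CM| = 26.90 ✓; |MB| = 47.70 ✓.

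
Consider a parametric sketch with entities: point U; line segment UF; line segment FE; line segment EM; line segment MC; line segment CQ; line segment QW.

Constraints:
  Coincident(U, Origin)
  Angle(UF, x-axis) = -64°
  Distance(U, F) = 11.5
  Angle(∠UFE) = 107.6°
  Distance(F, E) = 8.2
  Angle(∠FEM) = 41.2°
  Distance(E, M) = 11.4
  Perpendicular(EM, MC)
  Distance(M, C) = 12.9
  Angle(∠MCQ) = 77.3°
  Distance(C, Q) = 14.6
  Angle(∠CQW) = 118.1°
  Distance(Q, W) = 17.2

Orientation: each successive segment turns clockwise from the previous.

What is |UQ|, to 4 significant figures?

21.45

EM is perpendicular to MC, so MC runs at -5.200°; with |MC| = 12.9, C = (12.98, -5.807). ∠MCQ = 77.3° gives CQ at -107.9° from the x-axis; with |CQ| = 14.6, Q = (8.496, -19.70). Then |UQ| = |Q − U| = 21.45.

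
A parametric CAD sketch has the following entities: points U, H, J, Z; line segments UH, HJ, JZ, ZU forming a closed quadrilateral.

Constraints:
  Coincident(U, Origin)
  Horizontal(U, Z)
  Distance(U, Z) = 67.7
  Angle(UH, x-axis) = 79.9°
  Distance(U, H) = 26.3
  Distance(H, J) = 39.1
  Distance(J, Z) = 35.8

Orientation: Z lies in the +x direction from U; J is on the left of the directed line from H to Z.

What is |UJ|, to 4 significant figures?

51.15

Checks: |HJ| = 39.10 ✓; |JZ| = 35.80 ✓.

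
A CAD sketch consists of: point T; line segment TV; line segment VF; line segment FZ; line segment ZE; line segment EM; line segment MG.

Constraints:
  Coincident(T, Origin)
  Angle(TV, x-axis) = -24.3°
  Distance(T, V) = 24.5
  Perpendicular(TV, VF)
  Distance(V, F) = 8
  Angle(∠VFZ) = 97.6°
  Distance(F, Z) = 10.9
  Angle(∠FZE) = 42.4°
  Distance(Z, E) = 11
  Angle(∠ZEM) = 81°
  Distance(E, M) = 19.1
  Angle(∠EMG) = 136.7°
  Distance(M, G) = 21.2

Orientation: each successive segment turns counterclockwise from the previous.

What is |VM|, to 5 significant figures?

17.762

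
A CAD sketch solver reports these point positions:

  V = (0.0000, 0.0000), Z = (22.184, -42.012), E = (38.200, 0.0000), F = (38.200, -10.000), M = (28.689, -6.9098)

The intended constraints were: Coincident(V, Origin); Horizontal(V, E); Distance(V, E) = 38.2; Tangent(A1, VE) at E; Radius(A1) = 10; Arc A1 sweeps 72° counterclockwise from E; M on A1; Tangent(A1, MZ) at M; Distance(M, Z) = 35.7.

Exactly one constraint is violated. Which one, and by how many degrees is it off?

Tangent(A1, MZ) at M — off by 7.50°.

V = (0.00, 0.00) ✓; V.y = 0.00, E.y = 0.00 ✓; |VE| = 38.20 ✓; ∠(FE, EV) = 90.00° ✓; |FE| = 10.00 ✓; bearing(F→M) − bearing(F→E) = 72.00° ✓; |FM| = 10.00 ✓; ∠(FM, MZ) = 82.50° ✗; |MZ| = 35.70 ✓.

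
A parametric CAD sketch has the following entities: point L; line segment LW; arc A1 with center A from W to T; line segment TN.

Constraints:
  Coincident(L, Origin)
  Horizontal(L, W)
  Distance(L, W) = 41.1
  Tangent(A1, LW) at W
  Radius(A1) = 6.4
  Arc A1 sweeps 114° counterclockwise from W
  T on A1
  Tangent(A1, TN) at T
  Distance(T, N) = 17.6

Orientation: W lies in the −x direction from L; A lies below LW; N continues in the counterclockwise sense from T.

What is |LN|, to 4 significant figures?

47.03

On A1, W sits at bearing 90° from A; a 114° counterclockwise sweep puts T at bearing 204°, so T = A + 6.4·(cos 204°, sin 204°) = (-46.95, -9.003). Since A1 is tangent to TN there, AT ⟂ TN, so TN runs along (−sin 204°, cos 204°); with |TN| = 17.6, N = (-39.79, -25.08). Then |LN| = |N − L| = 47.03.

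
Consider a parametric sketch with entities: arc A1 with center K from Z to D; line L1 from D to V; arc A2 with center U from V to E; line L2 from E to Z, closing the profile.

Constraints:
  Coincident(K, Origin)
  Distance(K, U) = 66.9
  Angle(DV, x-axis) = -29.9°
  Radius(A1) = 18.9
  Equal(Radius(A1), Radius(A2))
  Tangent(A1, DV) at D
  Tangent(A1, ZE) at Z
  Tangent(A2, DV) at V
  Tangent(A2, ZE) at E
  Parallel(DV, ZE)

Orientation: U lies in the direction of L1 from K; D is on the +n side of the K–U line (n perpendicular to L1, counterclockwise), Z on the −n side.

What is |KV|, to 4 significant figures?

69.52

The slot axis is L1's direction at -29.9°, so u = (cos -29.9°, sin -29.9°) = (0.8669, -0.4985) and n = (−sin -29.9°, cos -29.9°) = (0.4985, 0.8669). K is at the origin and U lies 66.9 along u from K, so U = 66.9·u = (58.00, -33.35). Tangency of A1 to both parallel lines with radius 18.9 puts D and Z at K ± 18.9·n: D = (9.421, 16.38), Z = (-9.421, -16.38). Equal radii place V and E the same way about U: V = U + 18.9·n = (67.42, -16.96), E = U − 18.9·n = (48.57, -49.73). Then |KV| = |V − K| = 69.52.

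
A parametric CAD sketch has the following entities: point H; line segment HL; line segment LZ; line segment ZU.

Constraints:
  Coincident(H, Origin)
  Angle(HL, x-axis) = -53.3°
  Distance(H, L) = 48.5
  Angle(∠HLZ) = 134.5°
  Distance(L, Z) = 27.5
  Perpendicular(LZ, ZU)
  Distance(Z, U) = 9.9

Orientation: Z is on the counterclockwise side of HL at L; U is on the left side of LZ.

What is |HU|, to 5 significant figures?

66.267

∠HLZ = 134.5°, so LZ runs at -53.3° + (180° − 134.5°) = -7.8000° from the x-axis; with |LZ| = 27.5, Z = L + 27.5·(cos -7.8000°, sin -7.8000°) = (56.230, -42.618). The perpendicularity gives ZU at right angles to LZ; with |ZU| = 9.9 on the left of LZ, U = Z + 9.9·(0.13572, 0.99075) = (57.574, -32.810). Then |HU| = |U − H| = 66.267.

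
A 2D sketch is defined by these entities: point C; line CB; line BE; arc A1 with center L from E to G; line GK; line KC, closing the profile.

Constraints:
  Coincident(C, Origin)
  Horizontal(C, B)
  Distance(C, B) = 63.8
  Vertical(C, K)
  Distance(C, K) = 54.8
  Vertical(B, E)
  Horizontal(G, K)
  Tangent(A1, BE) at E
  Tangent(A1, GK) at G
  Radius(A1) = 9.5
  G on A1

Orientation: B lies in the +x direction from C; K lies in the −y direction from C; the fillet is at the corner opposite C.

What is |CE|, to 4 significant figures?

78.25

C is at the origin; C and B share the same y with |CB| = 63.8 and B on the +x side, so B = (63.80, 0.000). CK is vertical with |CK| = 54.8 and K on the −y side, so K = (0.000, -54.80). The virtual corner opposite C is at (63.80, -54.80). Tangency of A1 to BE means the radius LE is perpendicular to BE and A1 meets GK tangentially, so LG is at right angles to GK, with radius 9.5, so the center L sits 9.5 in from both sides at L = (54.30, -45.30). That places the tangent points at E = (63.80, -45.30) on BE and G = (54.30, -54.80) on GK. Then |CE| = |E − C| = 78.25.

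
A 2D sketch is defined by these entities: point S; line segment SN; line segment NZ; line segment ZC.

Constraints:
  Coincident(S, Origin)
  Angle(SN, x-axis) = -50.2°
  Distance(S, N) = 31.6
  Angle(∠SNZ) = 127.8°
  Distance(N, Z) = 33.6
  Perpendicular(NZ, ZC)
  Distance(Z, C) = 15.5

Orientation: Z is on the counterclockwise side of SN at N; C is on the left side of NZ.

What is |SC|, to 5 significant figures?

53.808

S is at the origin; SN runs at -50.2° with length 31.6, so N = 31.6·(cos -50.2°, sin -50.2°) = (20.227, -24.278). ∠SNZ = 127.8°, so NZ runs at -50.2° + (180° − 127.8°) = 2.0000° from the x-axis; with |NZ| = 33.6, Z = N + 33.6·(cos 2.0000°, sin 2.0000°) = (53.807, -23.105). NZ is perpendicular to ZC; with |ZC| = 15.5 on the left of NZ, C = Z + 15.5·(-0.034899, 0.99939) = (53.266, -7.6146). Then |SC| = |C − S| = 53.808.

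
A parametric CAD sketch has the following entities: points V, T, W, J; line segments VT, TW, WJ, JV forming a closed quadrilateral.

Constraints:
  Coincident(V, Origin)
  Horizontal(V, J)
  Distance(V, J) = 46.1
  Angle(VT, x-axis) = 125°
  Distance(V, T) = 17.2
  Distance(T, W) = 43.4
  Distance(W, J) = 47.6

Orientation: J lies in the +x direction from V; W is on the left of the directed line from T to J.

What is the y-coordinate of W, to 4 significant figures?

41.88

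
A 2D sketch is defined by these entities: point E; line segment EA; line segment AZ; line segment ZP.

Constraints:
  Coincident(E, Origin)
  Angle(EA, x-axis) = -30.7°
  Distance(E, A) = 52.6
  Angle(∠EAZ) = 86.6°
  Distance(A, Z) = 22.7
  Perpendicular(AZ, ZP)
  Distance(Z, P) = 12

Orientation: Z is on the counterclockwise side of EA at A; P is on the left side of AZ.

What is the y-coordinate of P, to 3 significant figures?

-1.18

∠EAZ = 86.6°, so AZ runs at -30.7° + (180° − 86.6°) = 62.7° from the x-axis; with |AZ| = 22.7, Z = A + 22.7·(cos 62.7°, sin 62.7°) = (55.6, -6.68). AZ ⟂ ZP; with |ZP| = 12.0 on the left of AZ, P = Z + 12.0·(-0.889, 0.459) = (45.0, -1.18). So P.y = -1.18.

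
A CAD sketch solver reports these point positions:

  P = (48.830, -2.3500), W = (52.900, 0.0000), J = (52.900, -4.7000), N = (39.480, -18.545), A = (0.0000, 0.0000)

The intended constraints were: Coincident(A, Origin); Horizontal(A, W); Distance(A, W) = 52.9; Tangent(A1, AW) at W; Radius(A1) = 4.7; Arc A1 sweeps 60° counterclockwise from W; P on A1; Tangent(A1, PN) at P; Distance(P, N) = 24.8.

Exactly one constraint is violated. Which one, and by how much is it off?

Distance(P, N) = 24.8 — off by 6.10.

A = (0.00, 0.00) ✓; A.y = 0.00, W.y = 0.00 ✓; |AW| = 52.90 ✓; ∠(JW, WA) = 90.00° ✓; |JW| = 4.700 ✓; bearing(J→P) − bearing(J→W) = 60.00° ✓; |JP| = 4.700 ✓; ∠(JP, PN) = 90.00° ✓; |PN| = 18.70 ✗.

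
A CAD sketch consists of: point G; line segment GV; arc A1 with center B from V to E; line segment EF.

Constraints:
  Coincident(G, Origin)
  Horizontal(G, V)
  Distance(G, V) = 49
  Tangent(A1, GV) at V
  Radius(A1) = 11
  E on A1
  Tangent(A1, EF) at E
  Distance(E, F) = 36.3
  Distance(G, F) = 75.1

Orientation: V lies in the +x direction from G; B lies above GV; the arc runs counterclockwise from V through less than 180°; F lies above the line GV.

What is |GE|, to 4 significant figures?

61.10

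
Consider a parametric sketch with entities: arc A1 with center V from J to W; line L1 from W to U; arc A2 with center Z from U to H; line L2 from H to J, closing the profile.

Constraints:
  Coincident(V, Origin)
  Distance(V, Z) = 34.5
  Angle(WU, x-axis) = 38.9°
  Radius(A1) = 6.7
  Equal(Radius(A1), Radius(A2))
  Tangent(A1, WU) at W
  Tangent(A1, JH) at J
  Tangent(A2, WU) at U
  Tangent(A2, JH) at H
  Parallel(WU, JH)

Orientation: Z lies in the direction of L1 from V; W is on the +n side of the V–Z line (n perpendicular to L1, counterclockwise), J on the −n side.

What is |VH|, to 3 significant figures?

35.1

The slot axis is L1's direction at 38.9°, so u = (cos 38.9°, sin 38.9°) = (0.778, 0.628) and n = (−sin 38.9°, cos 38.9°) = (-0.628, 0.778). V is at the origin and Z lies 34.5 along u from V, so Z = 34.5·u = (26.8, 21.7). Tangency of A1 to both parallel lines with radius 6.7 puts W and J at V ± 6.7·n: W = (-4.21, 5.21), J = (4.21, -5.21). Equal radii place U and H the same way about Z: U = Z + 6.7·n = (22.6, 26.9), H = Z − 6.7·n = (31.1, 16.5). Then |VH| = |H − V| = 35.1.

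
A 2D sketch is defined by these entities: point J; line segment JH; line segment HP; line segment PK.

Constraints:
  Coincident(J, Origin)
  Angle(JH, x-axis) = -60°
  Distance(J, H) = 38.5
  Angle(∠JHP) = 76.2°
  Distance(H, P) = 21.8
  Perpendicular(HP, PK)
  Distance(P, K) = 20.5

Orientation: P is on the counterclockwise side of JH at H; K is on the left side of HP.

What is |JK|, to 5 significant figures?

21.081

∠JHP = 76.2°, so HP runs at -60.0° + (180° − 76.2°) = 43.800° from the x-axis; with |HP| = 21.8, P = H + 21.8·(cos 43.800°, sin 43.800°) = (34.984, -18.253). HP is perpendicular to PK; with |PK| = 20.5 on the left of HP, K = P + 20.5·(-0.69214, 0.72176) = (20.795, -3.4572). Then |JK| = |K − J| = 21.081.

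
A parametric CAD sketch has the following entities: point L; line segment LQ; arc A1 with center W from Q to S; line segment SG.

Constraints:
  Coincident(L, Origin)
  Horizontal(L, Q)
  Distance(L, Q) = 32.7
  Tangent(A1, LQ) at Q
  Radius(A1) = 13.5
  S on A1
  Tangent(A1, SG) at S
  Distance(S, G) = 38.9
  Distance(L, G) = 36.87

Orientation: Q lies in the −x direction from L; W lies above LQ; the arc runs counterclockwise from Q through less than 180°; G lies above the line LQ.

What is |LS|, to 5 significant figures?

22.506

Checks: |WS| = 13.50 ✓; ∠(WS, SG) = 90.00° ✓; |SG| = 38.90 ✓; |LG| = 36.87 ✓.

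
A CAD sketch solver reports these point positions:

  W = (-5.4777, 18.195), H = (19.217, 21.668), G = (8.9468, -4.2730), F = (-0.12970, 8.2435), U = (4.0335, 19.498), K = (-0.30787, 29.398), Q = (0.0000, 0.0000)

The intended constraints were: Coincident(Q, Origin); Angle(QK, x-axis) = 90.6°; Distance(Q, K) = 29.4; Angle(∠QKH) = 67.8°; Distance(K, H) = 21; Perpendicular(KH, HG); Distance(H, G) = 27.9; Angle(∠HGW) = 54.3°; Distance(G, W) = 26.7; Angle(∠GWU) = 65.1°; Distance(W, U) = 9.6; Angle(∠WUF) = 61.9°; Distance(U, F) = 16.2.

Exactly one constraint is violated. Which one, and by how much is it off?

Distance(U, F) = 16.2 — off by 4.20.

Q = (0.00, 0.00) ✓; QK at 90.60° ✓; |QK| = 29.40 ✓; ∠QKH = 67.80° ✓; |KH| = 21.00 ✓; ∠(KH, HG) = 90.00° ✓; |HG| = 27.90 ✓; ∠HGW = 54.30° ✓; |GW| = 26.70 ✓; ∠GWU = 65.10° ✓; |WU| = 9.600 ✓; ∠WUF = 61.90° ✓; |UF| = 12.00 ✗.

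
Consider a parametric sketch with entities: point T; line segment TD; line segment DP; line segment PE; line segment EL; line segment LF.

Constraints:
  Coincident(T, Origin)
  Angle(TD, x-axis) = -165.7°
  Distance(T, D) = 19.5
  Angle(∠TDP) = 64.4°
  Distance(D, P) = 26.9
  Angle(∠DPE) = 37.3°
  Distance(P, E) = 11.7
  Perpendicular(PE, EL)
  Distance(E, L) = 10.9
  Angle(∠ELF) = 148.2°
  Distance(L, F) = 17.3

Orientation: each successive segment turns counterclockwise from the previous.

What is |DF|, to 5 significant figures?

20.988

T is at the origin; TD runs at -165.7° with length 19.5, so D = (-18.896, -4.8165). ∠TDP = 64.4° gives DP at -50.100° from the x-axis; with |DP| = 26.9, P = (-1.6408, -25.453). ∠DPE = 37.3° gives PE at 92.600° from the x-axis; with |PE| = 11.7, E = (-2.1716, -13.765). PE is perpendicular to EL, so EL runs at -177.40°; with |EL| = 10.9, L = (-13.060, -14.260). ∠ELF = 148.2° gives LF at -145.60° from the x-axis; with |LF| = 17.3, F = (-27.335, -24.034). Then |DF| = |F − D| = 20.988.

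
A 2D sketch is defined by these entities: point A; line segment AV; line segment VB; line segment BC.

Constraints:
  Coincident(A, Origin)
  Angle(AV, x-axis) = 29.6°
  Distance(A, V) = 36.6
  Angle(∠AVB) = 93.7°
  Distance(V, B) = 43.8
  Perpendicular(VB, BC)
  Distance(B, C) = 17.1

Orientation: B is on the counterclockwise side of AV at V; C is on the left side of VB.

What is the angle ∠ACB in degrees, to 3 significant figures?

113°

∠AVB = 93.7°, so VB runs at 29.6° + (180° − 93.7°) = 116° from the x-axis; with |VB| = 43.8, B = V + 43.8·(cos 116°, sin 116°) = (12.7, 57.5). VB ⟂ BC; with |BC| = 17.1 on the left of VB, C = B + 17.1·(-0.900, -0.437) = (-2.69, 50.0). Then cos ∠ACB = CA·CB / (|CA||CB|), giving 113°.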